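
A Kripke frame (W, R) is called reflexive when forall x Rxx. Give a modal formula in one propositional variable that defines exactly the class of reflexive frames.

This is reflexivity; the standard corresponding axiom is T: □ψ → ψ.
Suppose □ψ→ψ is valid. At any x set V(ψ)={w : Rxw}. Then □ψ holds at x, so ψ holds at x, i.e. Rxx.

□ψ → ψ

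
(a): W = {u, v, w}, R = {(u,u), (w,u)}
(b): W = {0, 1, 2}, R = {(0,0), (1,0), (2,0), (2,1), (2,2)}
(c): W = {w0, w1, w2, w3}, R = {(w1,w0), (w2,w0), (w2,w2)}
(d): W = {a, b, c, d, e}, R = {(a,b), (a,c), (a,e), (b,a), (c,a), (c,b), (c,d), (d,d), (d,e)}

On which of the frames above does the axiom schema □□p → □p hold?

(a), (b)

Frame correspondent (Sahlqvist): ∀x ∀y (Rxy → ∃z (Rxz ∧ Rzy)) — i.e. density.
(a): condition met.
(b): condition met.
(c): fails — Rw1w0 but no z with Rw1z and Rzw0.
(d): fails — Rae but no z with Raz and Rze.
Valid on: (a), (b).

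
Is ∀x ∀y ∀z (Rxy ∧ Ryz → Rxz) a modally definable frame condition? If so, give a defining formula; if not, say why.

This is a Sahlqvist condition; the 4 axiom □p → □□p defines it.
Suppose □p→□□p is valid. Take Rxy, Ryz and set V(p)={w : Rxw}. Then □p at x, so □□p at x, so □p at y, so p at z, i.e. Rxz.

Yes — defined by □p → □□p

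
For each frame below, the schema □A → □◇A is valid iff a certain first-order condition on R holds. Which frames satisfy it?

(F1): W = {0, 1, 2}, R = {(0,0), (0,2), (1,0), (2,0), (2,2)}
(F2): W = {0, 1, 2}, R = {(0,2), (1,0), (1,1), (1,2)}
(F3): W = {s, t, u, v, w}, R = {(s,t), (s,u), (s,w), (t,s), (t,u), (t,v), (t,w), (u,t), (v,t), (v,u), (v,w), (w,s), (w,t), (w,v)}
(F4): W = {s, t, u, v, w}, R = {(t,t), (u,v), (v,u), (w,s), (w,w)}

The schema corresponds to a generalized confluence (Geach) condition: ∀x ∀z (xRz → ∃w (xRw ∧ zRw)).
(F1): ✓.
(F2): fails — 0R2 but no w with 0Rw and 2Rw.
(F3): fails — tRu but no w* with tRw* and uRw*.
(F4): fails — uRv but no w* with uRw* and vRw*.
Valid on: (F1).

(F1)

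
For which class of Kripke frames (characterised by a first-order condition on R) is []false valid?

emptiness of R

□⊥ is valid iff no world has any successor (otherwise □⊥ fails at any world with one).
Conversely, any frame satisfying forall x forall y ~Rxy validates the schema.
Frame condition: forall x forall y ~Rxy.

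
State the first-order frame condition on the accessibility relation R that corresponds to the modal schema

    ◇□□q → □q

This is a Sahlqvist (Geach-type) schema ◇^1□^2q → □^1◇^0q.
Minimal-valuation argument: fix x; take any y with xR^1y and any z with xR^1z. Set V(q) to the set of worlds R-reachable from y in exactly 2 steps. Then □^2q holds at y, so the antecedent holds at x; validity forces ◇^0q at z, giving a w with zR^0w and yR^2w.
First-order correspondent: ∀x ∀y ∀z ((xRy ∧ xRz) → ∃w (yR²w ∧ z = w)).

∀x ∀y ∀z ((xRy ∧ xRz) → ∃w (yR²w ∧ z = w))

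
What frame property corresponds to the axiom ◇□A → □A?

The Euclidean property

This is frame-equivalent to ◇A → □◇A (substitute ¬A for A and contrapose).
Suppose ◇A→□◇A is valid. Take Rxy, Rxz and set V(A)={y}. Then ◇A at x, so □◇A at x, so ◇A at z, so some w with Rzw has A; w=y, i.e. Rzy. By symmetry of the argument, Ryz.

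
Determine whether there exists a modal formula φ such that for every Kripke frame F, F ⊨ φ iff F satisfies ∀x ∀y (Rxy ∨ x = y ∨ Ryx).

No

If a class were modally definable it would be closed under disjoint unions (Goldblatt–Thomason).
Take 4 disjoint single-world reflexive frames: each is trivially connected, but their disjoint union has 4 worlds with no edge between distinct components, so it is not connected.
So the class is not modally definable.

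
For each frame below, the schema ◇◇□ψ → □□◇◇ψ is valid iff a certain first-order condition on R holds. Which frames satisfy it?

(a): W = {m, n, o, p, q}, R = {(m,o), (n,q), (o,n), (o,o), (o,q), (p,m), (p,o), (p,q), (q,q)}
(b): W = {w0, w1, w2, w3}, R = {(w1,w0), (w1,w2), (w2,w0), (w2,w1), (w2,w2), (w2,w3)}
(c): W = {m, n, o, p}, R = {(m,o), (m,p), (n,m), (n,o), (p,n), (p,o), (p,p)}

This is the axiom for a generalized confluence (Geach) condition; its first-order frame correspondent is ∀x ∀y ∀z ((xR²y ∧ xR²z) → ∃w (yRw ∧ zR²w)).
(a): condition met.
(b): fails — w1R²w0, w1R²w0 but no w with w0Rw and w0R²w.
(c): fails — mR²n, mR²o but no w with nRw and oR²w.

(a)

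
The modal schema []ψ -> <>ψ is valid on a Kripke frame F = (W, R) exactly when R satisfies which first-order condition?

Suppose □ψ→◇ψ is valid. At any x set V(ψ)=W. Then □ψ at x, so ◇ψ at x, so x has a successor.
Conversely, any frame satisfying forall x exists y Rxy validates the schema.
So the correspondent is seriality.

seriality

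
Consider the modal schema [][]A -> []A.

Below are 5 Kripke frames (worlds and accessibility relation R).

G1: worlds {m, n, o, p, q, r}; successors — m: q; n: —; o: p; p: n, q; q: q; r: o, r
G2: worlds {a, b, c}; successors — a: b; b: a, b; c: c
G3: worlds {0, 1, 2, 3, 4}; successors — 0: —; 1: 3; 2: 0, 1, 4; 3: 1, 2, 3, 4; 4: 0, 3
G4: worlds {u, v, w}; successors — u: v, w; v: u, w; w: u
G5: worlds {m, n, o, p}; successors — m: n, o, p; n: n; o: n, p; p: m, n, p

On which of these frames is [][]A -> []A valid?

G2

The schema corresponds to density: forall x forall y (Rxy -> exists z (Rxz & Rzy)).
G1: fails — Rop but no z with Roz and Rzp.
G2: holds.
G3: fails — R40 but no z with R4z and Rz0.
G4: fails — Ruv but no z with Ruz and Rzv.
G5: fails — Rmo but no z with Rmz and Rzo.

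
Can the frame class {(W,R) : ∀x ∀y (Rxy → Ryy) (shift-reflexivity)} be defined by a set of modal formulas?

This is a Sahlqvist condition; the T□ axiom □(□p → p) defines it.
Suppose □(□p→p) is valid. Take Rxy and set V(p)={w : Ryw}. Then at y, □p holds; since □(□p→p) at x, □p→p at y, so p at y, i.e. Ryy.

Definable; □(□p → p) defines it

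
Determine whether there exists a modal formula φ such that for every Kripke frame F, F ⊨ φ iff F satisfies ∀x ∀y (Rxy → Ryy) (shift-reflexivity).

The condition is shift-reflexivity. A defining modal formula is □(□r → r).
Suppose □(□r→r) is valid. Take Rxy and set V(r)={w : Ryw}. Then at y, □r holds; since □(□r→r) at x, □r→r at y, so r at y, i.e. Ryy.

Definable; □(□r → r) defines it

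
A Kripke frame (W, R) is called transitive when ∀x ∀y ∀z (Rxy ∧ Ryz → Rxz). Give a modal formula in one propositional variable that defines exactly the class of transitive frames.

A defining formula is □q → □□q (the 4 axiom).
Suppose □q→□□q is valid. Take Rxy, Ryz and set V(q)={w : Rxw}. Then □q at x, so □□q at x, so □q at y, so q at z, i.e. Rxz.

□q → □□q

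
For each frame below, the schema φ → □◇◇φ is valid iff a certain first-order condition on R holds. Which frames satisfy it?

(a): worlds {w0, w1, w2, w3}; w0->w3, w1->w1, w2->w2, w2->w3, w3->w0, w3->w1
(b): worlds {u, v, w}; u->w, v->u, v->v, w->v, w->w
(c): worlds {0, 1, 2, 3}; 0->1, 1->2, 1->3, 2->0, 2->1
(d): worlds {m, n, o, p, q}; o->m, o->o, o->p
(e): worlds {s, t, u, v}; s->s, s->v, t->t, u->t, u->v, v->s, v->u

This is the axiom for a generalized confluence (Geach) condition; its first-order frame correspondent is ∀x ∀z (xRz → ∃w (x = w ∧ zR²w)).
(a): fails — w0Rw3 but no w with w0=w and w3R²w.
(b): satisfies the condition.
(c): fails — 1R3 but no w with 1=w and 3R²w.
(d): fails — oRm but no w with o=w and mR²w.
(e): fails — uRt but no w with u=w and tR²w.
Valid on: (b).

(b)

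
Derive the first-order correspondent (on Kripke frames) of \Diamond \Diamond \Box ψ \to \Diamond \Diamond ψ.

\forall x \forall y (x R^2 y \to \exists w (yRw \wedge x R^2 w))

This is a Sahlqvist (Geach-type) schema ◇^2□^1ψ → □^0◇^2ψ.
First-order correspondent: \forall x \forall y (x R^2 y \to \exists w (yRw \wedge x R^2 w)).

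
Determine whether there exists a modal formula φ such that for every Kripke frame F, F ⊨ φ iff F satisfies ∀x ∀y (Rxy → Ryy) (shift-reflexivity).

Definable; □(□p → p) defines it

This is a Sahlqvist condition; the T□ axiom □(□p → p) defines it.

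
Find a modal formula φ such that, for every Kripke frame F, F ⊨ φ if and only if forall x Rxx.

The condition is reflexivity. The T schema □ψ → ψ defines it.

□ψ → ψ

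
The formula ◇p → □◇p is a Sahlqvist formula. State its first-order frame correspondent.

the Euclidean property: ∀x ∀y ∀z (Rxy ∧ Rxz → Ryz)

This schema is the 5 axiom.
It corresponds to the Euclidean property: ∀x ∀y ∀z (Rxy ∧ Rxz → Ryz).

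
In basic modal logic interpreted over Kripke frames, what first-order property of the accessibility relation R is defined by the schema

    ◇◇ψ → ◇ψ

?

Replacing ψ by ¬ψ and contraposing gives the equivalent schema □ψ → □□ψ.
Suppose □ψ→□□ψ is valid. Take Rxy, Ryz and set V(ψ)={w : Rxw}. Then □ψ at x, so □□ψ at x, so □ψ at y, so ψ at z, i.e. Rxz.

transitivity: ∀x ∀y ∀z (Rxy ∧ Ryz → Rxz)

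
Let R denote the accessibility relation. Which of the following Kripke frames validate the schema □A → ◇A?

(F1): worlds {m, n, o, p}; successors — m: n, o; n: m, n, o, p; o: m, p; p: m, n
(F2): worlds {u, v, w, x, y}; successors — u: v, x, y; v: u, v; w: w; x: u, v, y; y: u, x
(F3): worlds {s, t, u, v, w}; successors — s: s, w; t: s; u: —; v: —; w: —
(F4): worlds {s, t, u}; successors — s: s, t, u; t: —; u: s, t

(F1), (F2)

The schema corresponds to seriality: ∀x ∃y Rxy.
(F1): condition met.
(F2): condition met.
(F3): fails — world u has no successor.
(F4): fails — world t has no successor.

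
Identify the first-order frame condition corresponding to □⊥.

□⊥ is valid iff no world has any successor (otherwise □⊥ fails at any world with one).

Emptiness of R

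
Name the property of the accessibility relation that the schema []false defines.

□⊥ is valid iff no world has any successor (otherwise □⊥ fails at any world with one).

emptiness of R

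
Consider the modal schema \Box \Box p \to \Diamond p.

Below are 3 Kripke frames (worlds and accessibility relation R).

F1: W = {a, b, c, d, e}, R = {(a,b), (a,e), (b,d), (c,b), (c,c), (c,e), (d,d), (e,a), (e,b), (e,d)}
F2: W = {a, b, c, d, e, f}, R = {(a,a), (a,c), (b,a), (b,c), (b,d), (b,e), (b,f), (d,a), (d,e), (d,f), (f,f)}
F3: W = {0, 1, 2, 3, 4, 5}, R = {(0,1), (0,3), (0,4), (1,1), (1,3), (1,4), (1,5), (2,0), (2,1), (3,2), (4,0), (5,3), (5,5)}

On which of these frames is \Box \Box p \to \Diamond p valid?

F1

The schema corresponds to a generalized confluence (Geach) condition: \forall x \exists w (x R^2 w \wedge xRw).
F1: satisfies the condition.
F2: fails — at c but no w with cR²w and cRw.
F3: fails — at 3 but no w with 3R²w and 3Rw.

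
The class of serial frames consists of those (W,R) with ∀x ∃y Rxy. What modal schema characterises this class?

This is seriality; the standard corresponding axiom is D: □s → ◇s.
Suppose □s→◇s is valid. At any x set V(s)=W. Then □s at x, so ◇s at x, so x has a successor.

□s → ◇s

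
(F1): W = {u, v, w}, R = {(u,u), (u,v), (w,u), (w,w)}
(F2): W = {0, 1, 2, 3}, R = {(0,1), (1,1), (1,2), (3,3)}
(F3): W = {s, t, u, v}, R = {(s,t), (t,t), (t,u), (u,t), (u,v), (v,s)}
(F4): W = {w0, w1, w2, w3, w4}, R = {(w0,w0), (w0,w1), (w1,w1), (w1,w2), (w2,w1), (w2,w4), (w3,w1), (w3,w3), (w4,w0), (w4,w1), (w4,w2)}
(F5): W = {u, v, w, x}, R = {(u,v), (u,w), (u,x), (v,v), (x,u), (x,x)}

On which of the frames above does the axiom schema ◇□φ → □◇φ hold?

This is the axiom for convergence; its first-order frame correspondent is ∀x ∀y ∀z (Rxy ∧ Rxz → ∃w (Ryw ∧ Rzw)).
(F1): fails — Ruv and Ruv but v and v have no common successor.
(F2): fails — R12 and R12 but 2 and 2 have no common successor.
(F3): fails — Ruv and Rut but v and t have no common successor.
(F4): satisfies the condition.
(F5): fails — Ruv and Ruw but v and w have no common successor.

(F4)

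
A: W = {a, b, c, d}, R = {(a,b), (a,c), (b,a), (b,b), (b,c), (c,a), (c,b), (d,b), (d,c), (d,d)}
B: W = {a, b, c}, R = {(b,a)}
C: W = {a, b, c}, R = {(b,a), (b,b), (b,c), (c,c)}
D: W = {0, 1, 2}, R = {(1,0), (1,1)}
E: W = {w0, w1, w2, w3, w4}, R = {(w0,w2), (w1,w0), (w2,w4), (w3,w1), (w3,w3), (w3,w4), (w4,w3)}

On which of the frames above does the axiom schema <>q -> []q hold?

The schema corresponds to partial functionality: forall x forall y forall z (Rxy & Rxz -> y = z).
A: fails — a sees both b and c.
B: ✓.
C: fails — b sees both a and b.
D: fails — 1 sees both 0 and 1.
E: fails — w3 sees both w1 and w3.

B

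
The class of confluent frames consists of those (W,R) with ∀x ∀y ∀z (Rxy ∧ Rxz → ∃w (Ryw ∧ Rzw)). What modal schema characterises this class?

This is convergence; the standard corresponding axiom is .2: ◇□p → □◇p.
Suppose ◇□p→□◇p is valid. Take Rxy, Rxz and set V(p)={w : Ryw}. Then □p at y so ◇□p at x, so □◇p at x, so ◇p at z, giving w with Rzw and Ryw.

◇□p → □◇p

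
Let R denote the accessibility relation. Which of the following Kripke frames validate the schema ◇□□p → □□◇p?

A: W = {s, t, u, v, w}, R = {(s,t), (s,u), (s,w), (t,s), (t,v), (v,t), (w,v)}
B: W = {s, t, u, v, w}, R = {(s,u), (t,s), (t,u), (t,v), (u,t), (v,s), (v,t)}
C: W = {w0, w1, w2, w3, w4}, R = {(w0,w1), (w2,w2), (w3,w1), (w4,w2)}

Frame correspondent (Sahlqvist): ∀x ∀y ∀z ((xRy ∧ xR²z) → ∃w (yR²w ∧ zRw)) — i.e. a generalized confluence (Geach) condition.
A: fails — sRu, sR²s but no w* with uR²w* and sRw*.
B: fails — tRs, tR²s but no w* with sR²w* and sRw*.
C: holds.
Valid on: C.

C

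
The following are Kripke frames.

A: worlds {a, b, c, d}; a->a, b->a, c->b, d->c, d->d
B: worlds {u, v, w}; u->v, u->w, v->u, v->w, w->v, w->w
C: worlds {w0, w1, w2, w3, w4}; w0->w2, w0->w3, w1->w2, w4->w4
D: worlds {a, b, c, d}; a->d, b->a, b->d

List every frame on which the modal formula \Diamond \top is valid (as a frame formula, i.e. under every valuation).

A, B

The schema corresponds to seriality: \forall x \exists y Rxy.
A: condition met.
B: condition met.
C: fails — world w2 has no successor.
D: fails — world c has no successor.
Valid on: A, B.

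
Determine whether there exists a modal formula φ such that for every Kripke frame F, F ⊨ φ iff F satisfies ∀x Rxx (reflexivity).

The condition is reflexivity. A defining modal formula is □r → r.
Suppose □r→r is valid. At any x set V(r)={w : Rxw}. Then □r holds at x, so r holds at x, i.e. Rxx.

Yes — defined by □r → r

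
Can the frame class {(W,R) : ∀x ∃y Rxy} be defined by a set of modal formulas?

Definable; □r → ◇r defines it

The condition is seriality. A defining modal formula is □r → ◇r.
Suppose □r→◇r is valid. At any x set V(r)=W. Then □r at x, so ◇r at x, so x has a successor.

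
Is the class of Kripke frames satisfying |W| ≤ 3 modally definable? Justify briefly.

Not modally definable

Modal frame validity is preserved under disjoint unions.
Any modal formula valid on each of 4 disjoint one-world frames is valid on their disjoint union (validity is preserved under disjoint unions). Each one-world frame has |W|=1≤3, but the union has |W|=4.
Hence having at most 3 worlds is not modally definable.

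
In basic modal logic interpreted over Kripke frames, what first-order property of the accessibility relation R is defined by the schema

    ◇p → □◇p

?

This schema is the 5 axiom.
Its frame correspondent is the Euclidean property — ∀x ∀y ∀z (Rxy ∧ Rxz → Ryz).

the Euclidean property: ∀x ∀y ∀z (Rxy ∧ Rxz → Ryz)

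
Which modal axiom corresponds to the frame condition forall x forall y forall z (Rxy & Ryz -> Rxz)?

□r → □□r

A defining formula is □r → □□r (the 4 axiom).
Suppose □r→□□r is valid. Take Rxy, Ryz and set V(r)={w : Rxw}. Then □r at x, so □□r at x, so □r at y, so r at z, i.e. Rxz.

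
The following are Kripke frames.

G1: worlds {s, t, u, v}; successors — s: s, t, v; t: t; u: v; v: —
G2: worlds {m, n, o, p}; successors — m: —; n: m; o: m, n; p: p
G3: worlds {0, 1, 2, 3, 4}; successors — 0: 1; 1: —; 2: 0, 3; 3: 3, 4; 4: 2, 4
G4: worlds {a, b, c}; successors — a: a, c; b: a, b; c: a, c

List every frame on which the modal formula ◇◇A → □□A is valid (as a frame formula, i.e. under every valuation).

G2

The schema corresponds to a generalized confluence (Geach) condition: ∀x ∀y ∀z ((xR²y ∧ xR²z) → ∃w (y = w ∧ z = w)).
G1: fails — sR²s, sR²t but s ≠ t.
G2: ✓.
G3: fails — 2R²1, 2R²3 but 1 ≠ 3.
G4: fails — aR²a, aR²c but a ≠ c.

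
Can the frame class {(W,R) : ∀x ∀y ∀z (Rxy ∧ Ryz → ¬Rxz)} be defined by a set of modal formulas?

No — not modally definable

Modal frame validity is preserved under surjective bounded morphisms.
The 3-cycle (worlds a,b,c with a→b→c→a) is intransitive. Mapping every world to a single reflexive point • is a surjective bounded morphism; the reflexive point is not intransitive (R••∧R•• but R••).
So the class is not modally definable.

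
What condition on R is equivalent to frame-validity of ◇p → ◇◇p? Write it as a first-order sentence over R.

∀x ∀y (xRy → ∃w (y = w ∧ xR²w))

This is a Sahlqvist (Geach-type) schema ◇^1□^0p → □^0◇^2p.
Minimal-valuation argument: fix x; take any y with xR^1y and any z with xR^0z. Set V(p) to the set of worlds R-reachable from y in exactly 0 steps. Then □^0p holds at y, so the antecedent holds at x; validity forces ◇^2p at z, giving a w with zR^2w and yR^0w.
First-order correspondent: ∀x ∀y (xRy → ∃w (y = w ∧ xR²w)).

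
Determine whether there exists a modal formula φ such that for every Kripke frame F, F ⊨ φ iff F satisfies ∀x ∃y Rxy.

Yes: it is seriality, defined by the D schema □r → ◇r.
Suppose □r→◇r is valid. At any x set V(r)=W. Then □r at x, so ◇r at x, so x has a successor.

Definable; □r → ◇r defines it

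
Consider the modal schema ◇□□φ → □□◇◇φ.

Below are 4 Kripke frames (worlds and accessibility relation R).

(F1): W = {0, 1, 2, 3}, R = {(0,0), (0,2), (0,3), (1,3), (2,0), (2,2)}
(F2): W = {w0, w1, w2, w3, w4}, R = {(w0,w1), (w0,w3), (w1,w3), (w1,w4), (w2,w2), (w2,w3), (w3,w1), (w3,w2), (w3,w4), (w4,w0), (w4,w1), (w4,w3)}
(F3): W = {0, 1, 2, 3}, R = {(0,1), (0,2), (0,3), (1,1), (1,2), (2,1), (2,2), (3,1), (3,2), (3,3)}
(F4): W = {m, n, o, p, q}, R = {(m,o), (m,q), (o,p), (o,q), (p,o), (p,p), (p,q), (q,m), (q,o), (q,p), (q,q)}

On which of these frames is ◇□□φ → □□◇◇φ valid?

(F2), (F3), (F4)

Frame correspondent (Sahlqvist): ∀x ∀y ∀z ((xRy ∧ xR²z) → ∃w (yR²w ∧ zR²w)) — i.e. a generalized confluence (Geach) condition.
(F1): fails — 0R0, 0R²3 but no w with 0R²w and 3R²w.
(F2): condition met.
(F3): condition met.
(F4): condition met.
Valid on: (F2), (F3), (F4).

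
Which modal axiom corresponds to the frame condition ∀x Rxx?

The condition is reflexivity. The T schema □r → r defines it.
Suppose □r→r is valid. At any x set V(r)={w : Rxw}. Then □r holds at x, so r holds at x, i.e. Rxx.

□r → r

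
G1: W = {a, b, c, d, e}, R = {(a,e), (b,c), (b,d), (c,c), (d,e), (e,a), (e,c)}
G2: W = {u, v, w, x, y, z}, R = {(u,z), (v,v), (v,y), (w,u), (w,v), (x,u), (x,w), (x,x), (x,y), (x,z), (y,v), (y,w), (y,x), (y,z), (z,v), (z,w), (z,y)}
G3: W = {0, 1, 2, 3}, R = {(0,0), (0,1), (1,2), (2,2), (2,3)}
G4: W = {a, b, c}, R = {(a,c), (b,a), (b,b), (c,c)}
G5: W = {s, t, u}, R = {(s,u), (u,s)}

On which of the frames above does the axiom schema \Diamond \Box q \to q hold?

G5

The schema corresponds to symmetry: \forall x \forall y (Rxy \to Ryx).
G1: fails — Rbc but not Rcb.
G2: fails — Rxw but not Rwx.
G3: fails — R12 but not R21.
G4: fails — Rac but not Rca.
G5: condition met.
Valid on: G5.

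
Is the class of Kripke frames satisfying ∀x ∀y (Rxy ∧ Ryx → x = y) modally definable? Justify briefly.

Not modally definable

Modal frame validity is preserved under surjective bounded morphisms.
The 8-cycle (worlds s,t,u,v,w,x,y,z with s→t→u→v→w→x→y→z→s) is antisymmetric. Sending even-indexed worlds to a and odd-indexed worlds to b is a surjective bounded morphism onto the two-world frame with a↔b, which is not antisymmetric.
Hence antisymmetry is not modally definable.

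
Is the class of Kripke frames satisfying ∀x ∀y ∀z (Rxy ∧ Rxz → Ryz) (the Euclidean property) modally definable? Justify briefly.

Yes: it is the Euclidean property, defined by the 5 schema ◇q → □◇q.
Suppose ◇q→□◇q is valid. Take Rxy, Rxz and set V(q)={y}. Then ◇q at x, so □◇q at x, so ◇q at z, so some w with Rzw has q; w=y, i.e. Rzy. By symmetry of the argument, Ryz.

Yes — defined by ◇q → □◇q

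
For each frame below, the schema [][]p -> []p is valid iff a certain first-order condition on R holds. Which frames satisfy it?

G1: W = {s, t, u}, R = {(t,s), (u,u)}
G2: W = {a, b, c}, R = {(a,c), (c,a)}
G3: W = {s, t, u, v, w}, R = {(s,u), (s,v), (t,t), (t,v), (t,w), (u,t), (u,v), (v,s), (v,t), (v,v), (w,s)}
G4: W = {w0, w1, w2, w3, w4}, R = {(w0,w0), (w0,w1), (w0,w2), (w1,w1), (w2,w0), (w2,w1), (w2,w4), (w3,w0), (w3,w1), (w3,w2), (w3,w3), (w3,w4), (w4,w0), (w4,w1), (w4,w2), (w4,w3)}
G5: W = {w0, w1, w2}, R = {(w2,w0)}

none

Frame correspondent (Sahlqvist): forall x forall y (Rxy -> exists z (Rxz & Rzy)) — i.e. density.
G1: fails — Rts but no z with Rtz and Rzs.
G2: fails — Rac but no z with Raz and Rzc.
G3: fails — Rsu but no z with Rsz and Rzu.
G4: fails — Rw2w4 but no z with Rw2z and Rzw4.
G5: fails — Rw2w0 but no z with Rw2z and Rzw0.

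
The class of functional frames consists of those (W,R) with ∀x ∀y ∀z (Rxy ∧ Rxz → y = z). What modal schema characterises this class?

◇p → □p

The condition is partial functionality. The CD schema ◇p → □p defines it.
Suppose ◇p→□p is valid. Take Rxy, Rxz and set V(p)={y}. Then ◇p at x, so □p at x, so p at z, i.e. z=y.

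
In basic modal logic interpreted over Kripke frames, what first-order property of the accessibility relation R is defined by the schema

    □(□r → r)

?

This is the T□ axiom.
It corresponds to shift-reflexivity: ∀x ∀y (Rxy → Ryy).

shift-reflexivity: ∀x ∀y (Rxy → Ryy)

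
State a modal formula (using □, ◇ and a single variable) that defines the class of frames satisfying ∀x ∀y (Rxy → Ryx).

A defining formula is r → □◇r (the B axiom).
Suppose r→□◇r is valid. Take Rxy and set V(r)={x}. Then r at x, so □◇r at x, so ◇r at y, so some z with Ryz has r; z=x, i.e. Ryx.

r → □◇r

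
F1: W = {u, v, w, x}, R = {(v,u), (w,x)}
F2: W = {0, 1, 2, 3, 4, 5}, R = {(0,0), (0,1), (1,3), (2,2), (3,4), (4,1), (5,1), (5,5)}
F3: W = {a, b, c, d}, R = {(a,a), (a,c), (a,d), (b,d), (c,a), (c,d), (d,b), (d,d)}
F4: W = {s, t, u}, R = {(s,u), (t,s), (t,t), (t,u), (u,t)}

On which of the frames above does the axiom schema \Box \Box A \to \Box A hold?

F3

This is the axiom for density; its first-order frame correspondent is \forall x \forall y (Rxy \to \exists z (Rxz \wedge Rzy)).
F1: fails — Rvu but no z with Rvz and Rzu.
F2: fails — R34 but no z with R3z and Rz4.
F3: satisfies the condition.
F4: fails — Rsu but no z with Rsz and Rzu.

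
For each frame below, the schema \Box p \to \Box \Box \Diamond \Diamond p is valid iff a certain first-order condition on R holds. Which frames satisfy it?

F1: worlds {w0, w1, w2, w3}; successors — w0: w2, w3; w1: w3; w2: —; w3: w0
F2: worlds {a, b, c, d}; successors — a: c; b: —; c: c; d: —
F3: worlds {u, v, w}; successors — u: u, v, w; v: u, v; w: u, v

Frame correspondent (Sahlqvist): \forall x \forall z (x R^2 z \to \exists w (xRw \wedge z R^2 w)) — i.e. a generalized confluence (Geach) condition.
F1: fails — w0R²w0 but no w with w0Rw and w0R²w.
F2: condition met.
F3: condition met.
Valid on: F2, F3.

F2, F3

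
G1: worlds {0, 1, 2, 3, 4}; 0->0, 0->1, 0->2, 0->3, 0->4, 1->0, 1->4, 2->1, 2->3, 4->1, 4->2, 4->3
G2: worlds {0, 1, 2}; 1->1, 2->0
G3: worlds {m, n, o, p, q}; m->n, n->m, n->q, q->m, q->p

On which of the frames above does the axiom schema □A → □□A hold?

Frame correspondent (Sahlqvist): ∀x ∀y ∀z (Rxy ∧ Ryz → Rxz) — i.e. transitivity.
G1: fails — R10 and R02 but not R12.
G2: ✓.
G3: fails — Rnq and Rqp but not Rnp.

G2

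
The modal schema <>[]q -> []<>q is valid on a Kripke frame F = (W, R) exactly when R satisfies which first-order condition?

This is the .2 axiom.
Its frame correspondent is convergence — forall x forall y forall z (Rxy & Rxz -> exists w (Ryw & Rzw)).

Convergence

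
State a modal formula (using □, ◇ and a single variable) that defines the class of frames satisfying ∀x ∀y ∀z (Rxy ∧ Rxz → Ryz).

◇p → □◇p

This is the Euclidean property; the standard corresponding axiom is 5: ◇p → □◇p.
Suppose ◇p→□◇p is valid. Take Rxy, Rxz and set V(p)={y}. Then ◇p at x, so □◇p at x, so ◇p at z, so some w with Rzw has p; w=y, i.e. Rzy. By symmetry of the argument, Ryz.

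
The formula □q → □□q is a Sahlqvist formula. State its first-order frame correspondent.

Suppose □q→□□q is valid. Take Rxy, Ryz and set V(q)={w : Rxw}. Then □q at x, so □□q at x, so □q at y, so q at z, i.e. Rxz.
The converse is a direct semantic check.
Frame condition: ∀x ∀y ∀z (Rxy ∧ Ryz → Rxz).

transitivity: ∀x ∀y ∀z (Rxy ∧ Ryz → Rxz)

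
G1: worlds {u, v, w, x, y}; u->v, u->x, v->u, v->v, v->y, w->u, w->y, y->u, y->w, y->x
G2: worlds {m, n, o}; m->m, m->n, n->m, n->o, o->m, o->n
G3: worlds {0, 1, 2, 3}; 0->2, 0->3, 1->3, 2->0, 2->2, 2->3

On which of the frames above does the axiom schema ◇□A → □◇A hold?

G2

The schema corresponds to convergence: ∀x ∀y ∀z (Rxy ∧ Rxz → ∃w (Ryw ∧ Rzw)).
G1: fails — Ruv and Rux but v and x have no common successor.
G2: holds.
G3: fails — R02 and R03 but 2 and 3 have no common successor.
Valid on: G2.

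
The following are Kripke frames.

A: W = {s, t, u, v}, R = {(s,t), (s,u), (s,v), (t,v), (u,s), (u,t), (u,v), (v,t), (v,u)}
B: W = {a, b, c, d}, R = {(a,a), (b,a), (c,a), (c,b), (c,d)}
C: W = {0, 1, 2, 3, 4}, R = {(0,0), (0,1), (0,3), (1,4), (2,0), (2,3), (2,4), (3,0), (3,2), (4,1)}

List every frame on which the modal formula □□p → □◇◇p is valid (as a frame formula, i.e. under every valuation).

A

The schema corresponds to a generalized confluence (Geach) condition: ∀x ∀z (xRz → ∃w (xR²w ∧ zR²w)).
A: holds.
B: fails — cRd but no w with cR²w and dR²w.
C: fails — 1R4 but no w with 1R²w and 4R²w.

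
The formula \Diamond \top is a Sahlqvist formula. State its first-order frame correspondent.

Seriality

This is a form of the D axiom.
Its frame correspondent is seriality — \forall x \exists y Rxy.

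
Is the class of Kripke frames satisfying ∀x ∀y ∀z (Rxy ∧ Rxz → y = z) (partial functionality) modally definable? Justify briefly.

Yes, by ◇p → □p

The condition is partial functionality. A defining modal formula is ◇p → □p.
Suppose ◇p→□p is valid. Take Rxy, Rxz and set V(p)={y}. Then ◇p at x, so □p at x, so p at z, i.e. z=y.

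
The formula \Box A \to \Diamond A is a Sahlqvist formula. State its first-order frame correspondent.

seriality: \forall x \exists y Rxy

Suppose □A→◇A is valid. At any x set V(A)=W. Then □A at x, so ◇A at x, so x has a successor.
The converse is a direct semantic check.
So the correspondent is seriality.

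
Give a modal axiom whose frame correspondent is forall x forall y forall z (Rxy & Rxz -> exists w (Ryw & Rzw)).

The condition is convergence. The .2 schema ◇□ψ → □◇ψ defines it.

◇□ψ → □◇ψ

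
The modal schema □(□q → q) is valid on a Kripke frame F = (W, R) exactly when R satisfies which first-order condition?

shift-reflexivity

Suppose □(□q→q) is valid. Take Rxy and set V(q)={w : Ryw}. Then at y, □q holds; since □(□q→q) at x, □q→q at y, so q at y, i.e. Ryy.
The converse is a direct semantic check.
So the correspondent is shift-reflexivity.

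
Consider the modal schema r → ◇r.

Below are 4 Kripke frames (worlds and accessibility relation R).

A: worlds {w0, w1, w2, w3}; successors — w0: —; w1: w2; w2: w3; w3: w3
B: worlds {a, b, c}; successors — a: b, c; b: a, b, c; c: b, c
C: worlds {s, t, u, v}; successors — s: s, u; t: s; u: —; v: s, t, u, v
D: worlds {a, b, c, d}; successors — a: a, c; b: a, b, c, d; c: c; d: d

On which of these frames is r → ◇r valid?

Frame correspondent (Sahlqvist): ∀x Rxx — i.e. reflexivity.
A: fails — world w0 does not see itself.
B: fails — world a does not see itself.
C: fails — world t does not see itself.
D: condition met.
Valid on: D.

D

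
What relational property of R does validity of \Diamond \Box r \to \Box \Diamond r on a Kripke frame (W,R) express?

Suppose ◇□r→□◇r is valid. Take Rxy, Rxz and set V(r)={w : Ryw}. Then □r at y so ◇□r at x, so □◇r at x, so ◇r at z, giving w with Rzw and Ryw.
Conversely, on a frame with convergence the schema holds at every world under every valuation.
So the correspondent is convergence.

convergence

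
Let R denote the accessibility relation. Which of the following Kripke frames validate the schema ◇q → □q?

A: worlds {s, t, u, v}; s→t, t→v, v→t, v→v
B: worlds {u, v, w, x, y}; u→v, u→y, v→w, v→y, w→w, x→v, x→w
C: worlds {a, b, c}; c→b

C

This is the axiom for partial functionality; its first-order frame correspondent is ∀x ∀y ∀z (Rxy ∧ Rxz → y = z).
A: fails — v sees both t and v.
B: fails — u sees both v and y.
C: ✓.
Valid on: C.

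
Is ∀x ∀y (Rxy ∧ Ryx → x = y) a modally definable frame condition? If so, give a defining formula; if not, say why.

Modal frame validity is preserved under surjective bounded morphisms.
The 6-cycle (worlds w0,w1,w2,w3,w4,w5 with w0→w1→w2→w3→w4→w5→w0) is antisymmetric. Sending even-indexed worlds to a and odd-indexed worlds to b is a surjective bounded morphism onto the two-world frame with a↔b, which is not antisymmetric.
So no modal formula (or set of formulas) defines exactly the antisymmetric frames.

Not definable by any modal formula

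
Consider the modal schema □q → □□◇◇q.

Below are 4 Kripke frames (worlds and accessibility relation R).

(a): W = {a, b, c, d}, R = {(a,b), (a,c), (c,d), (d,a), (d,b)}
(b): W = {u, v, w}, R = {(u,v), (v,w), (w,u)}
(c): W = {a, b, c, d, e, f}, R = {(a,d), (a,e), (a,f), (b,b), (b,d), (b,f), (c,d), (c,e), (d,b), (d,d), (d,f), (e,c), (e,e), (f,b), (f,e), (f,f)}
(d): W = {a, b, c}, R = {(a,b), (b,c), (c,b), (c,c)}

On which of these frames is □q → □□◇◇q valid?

This is the axiom for a generalized confluence (Geach) condition; its first-order frame correspondent is ∀x ∀z (xR²z → ∃w (xRw ∧ zR²w)).
(a): fails — cR²b but no w with cRw and bR²w.
(b): satisfies the condition.
(c): satisfies the condition.
(d): satisfies the condition.
Valid on: (b), (c), (d).

(b), (c), (d)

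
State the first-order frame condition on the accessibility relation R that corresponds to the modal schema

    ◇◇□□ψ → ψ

∀x ∀y (xR²y → ∃w (yR²w ∧ x = w))

This is a Sahlqvist (Geach-type) schema ◇^2□^2ψ → □^0◇^0ψ.
First-order correspondent: ∀x ∀y (xR²y → ∃w (yR²w ∧ x = w)).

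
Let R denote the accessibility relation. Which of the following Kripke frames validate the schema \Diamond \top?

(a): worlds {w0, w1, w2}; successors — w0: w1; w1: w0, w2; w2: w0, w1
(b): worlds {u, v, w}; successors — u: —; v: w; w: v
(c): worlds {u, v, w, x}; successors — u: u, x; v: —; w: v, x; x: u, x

(a)

Frame correspondent (Sahlqvist): \forall x \exists y Rxy — i.e. seriality.
(a): satisfies the condition.
(b): fails — world u has no successor.
(c): fails — world v has no successor.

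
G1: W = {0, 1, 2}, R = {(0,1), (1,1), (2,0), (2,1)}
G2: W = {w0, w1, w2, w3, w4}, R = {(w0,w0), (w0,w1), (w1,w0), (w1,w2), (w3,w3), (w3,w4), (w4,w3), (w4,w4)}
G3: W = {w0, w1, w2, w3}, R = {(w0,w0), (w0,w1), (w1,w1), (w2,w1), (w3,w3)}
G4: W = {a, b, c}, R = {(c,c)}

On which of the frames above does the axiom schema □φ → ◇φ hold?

G1, G3

The schema corresponds to seriality: ∀x ∃y Rxy.
G1: ✓.
G2: fails — world w2 has no successor.
G3: ✓.
G4: fails — world a has no successor.
Valid on: G1, G3.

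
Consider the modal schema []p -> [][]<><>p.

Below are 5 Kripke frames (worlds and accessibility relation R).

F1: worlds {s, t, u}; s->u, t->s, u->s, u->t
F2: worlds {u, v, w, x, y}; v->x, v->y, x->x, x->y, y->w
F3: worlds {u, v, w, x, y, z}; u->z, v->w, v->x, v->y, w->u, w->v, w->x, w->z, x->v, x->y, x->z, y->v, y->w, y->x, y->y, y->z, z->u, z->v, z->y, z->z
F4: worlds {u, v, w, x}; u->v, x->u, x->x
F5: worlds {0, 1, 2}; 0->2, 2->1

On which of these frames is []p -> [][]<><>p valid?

F3

The schema corresponds to a generalized confluence (Geach) condition: forall x forall z (x R^2 z -> exists w (xRw & z R^2 w)).
F1: fails — sR²s but no w with sRw and sR²w.
F2: fails — vR²w but no t with vRt and wR²t.
F3: ✓.
F4: fails — xR²u but no t with xRt and uR²t.
F5: fails — 0R²1 but no w with 0Rw and 1R²w.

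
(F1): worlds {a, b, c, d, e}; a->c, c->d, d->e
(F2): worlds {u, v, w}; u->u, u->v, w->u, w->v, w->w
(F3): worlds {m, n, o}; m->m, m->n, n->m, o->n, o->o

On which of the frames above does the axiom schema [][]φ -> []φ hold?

(F2), (F3)

Frame correspondent (Sahlqvist): forall x forall y (Rxy -> exists z (Rxz & Rzy)) — i.e. density.
(F1): fails — Rac but no z with Raz and Rzc.
(F2): holds.
(F3): holds.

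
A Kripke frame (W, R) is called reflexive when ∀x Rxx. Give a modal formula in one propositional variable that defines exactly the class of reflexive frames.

□r → r

The condition is reflexivity. The T schema □r → r defines it.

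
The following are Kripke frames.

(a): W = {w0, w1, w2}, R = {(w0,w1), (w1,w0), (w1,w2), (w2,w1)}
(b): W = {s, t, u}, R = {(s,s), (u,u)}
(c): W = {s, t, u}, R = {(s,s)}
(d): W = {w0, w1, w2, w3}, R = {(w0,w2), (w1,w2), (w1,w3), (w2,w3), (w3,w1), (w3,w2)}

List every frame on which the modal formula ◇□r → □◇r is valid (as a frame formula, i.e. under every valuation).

Frame correspondent (Sahlqvist): ∀x ∀y ∀z (Rxy ∧ Rxz → ∃w (Ryw ∧ Rzw)) — i.e. convergence.
(a): holds.
(b): holds.
(c): holds.
(d): fails — Rw1w2 and Rw1w3 but w2 and w3 have no common successor.

(a), (b), (c)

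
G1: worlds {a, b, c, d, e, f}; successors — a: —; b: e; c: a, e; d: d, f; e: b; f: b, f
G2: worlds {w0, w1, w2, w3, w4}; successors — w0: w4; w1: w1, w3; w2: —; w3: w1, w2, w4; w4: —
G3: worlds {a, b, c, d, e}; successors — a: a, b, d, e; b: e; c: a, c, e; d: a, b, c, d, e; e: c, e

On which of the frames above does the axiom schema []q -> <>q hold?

G3

Frame correspondent (Sahlqvist): forall x exists y Rxy — i.e. seriality.
G1: fails — world a has no successor.
G2: fails — world w2 has no successor.
G3: satisfies the condition.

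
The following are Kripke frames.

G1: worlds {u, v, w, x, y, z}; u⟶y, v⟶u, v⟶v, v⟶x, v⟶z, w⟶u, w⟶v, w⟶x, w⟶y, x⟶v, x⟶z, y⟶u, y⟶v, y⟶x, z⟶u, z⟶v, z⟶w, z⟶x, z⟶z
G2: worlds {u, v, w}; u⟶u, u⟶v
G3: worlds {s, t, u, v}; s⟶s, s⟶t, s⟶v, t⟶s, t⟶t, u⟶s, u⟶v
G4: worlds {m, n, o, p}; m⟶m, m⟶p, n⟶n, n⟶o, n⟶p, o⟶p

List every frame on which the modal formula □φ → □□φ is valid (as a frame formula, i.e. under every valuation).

This is the axiom for transitivity; its first-order frame correspondent is ∀x ∀y ∀z (Rxy ∧ Ryz → Rxz).
G1: fails — Ryx and Rxz but not Ryz.
G2: satisfies the condition.
G3: fails — Rus and Rst but not Rut.
G4: satisfies the condition.
Valid on: G2, G4.

G2, G4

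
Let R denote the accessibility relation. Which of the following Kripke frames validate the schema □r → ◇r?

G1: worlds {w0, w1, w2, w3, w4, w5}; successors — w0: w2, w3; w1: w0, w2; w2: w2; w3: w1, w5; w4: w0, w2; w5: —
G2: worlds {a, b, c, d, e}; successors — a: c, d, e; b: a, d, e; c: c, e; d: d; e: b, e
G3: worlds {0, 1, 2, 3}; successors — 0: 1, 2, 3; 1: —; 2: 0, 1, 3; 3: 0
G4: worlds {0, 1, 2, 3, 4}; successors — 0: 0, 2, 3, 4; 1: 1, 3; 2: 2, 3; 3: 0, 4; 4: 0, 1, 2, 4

Frame correspondent (Sahlqvist): ∀x ∃y Rxy — i.e. seriality.
G1: fails — world w5 has no successor.
G2: satisfies the condition.
G3: fails — world 1 has no successor.
G4: satisfies the condition.

G2, G4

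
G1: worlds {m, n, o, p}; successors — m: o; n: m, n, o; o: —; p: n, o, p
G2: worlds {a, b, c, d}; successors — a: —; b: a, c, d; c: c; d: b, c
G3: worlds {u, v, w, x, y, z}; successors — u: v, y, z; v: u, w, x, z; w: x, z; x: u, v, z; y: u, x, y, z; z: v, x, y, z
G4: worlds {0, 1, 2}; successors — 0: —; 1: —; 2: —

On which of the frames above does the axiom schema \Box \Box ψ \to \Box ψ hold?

This is the axiom for density; its first-order frame correspondent is \forall x \forall y (Rxy \to \exists z (Rxz \wedge Rzy)).
G1: fails — Rmo but no z with Rmz and Rzo.
G2: fails — Rba but no z with Rbz and Rza.
G3: fails — Rvw but no t with Rvt and Rtw.
G4: satisfies the condition.
Valid on: G4.

G4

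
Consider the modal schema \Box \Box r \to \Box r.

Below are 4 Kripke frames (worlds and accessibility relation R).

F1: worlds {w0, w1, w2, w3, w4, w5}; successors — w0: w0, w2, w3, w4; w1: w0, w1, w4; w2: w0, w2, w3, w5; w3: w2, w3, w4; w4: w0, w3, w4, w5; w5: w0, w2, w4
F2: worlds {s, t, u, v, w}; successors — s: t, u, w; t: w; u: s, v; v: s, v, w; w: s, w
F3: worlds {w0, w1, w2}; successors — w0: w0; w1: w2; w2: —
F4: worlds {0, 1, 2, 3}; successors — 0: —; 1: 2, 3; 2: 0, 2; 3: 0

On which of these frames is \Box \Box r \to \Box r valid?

F1

Frame correspondent (Sahlqvist): \forall x \forall y (Rxy \to \exists z (Rxz \wedge Rzy)) — i.e. density.
F1: ✓.
F2: fails — Rsu but no z with Rsz and Rzu.
F3: fails — Rw1w2 but no z with Rw1z and Rzw2.
F4: fails — R13 but no z with R1z and Rz3.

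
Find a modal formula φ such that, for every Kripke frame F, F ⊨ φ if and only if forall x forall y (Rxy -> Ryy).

A defining formula is □(□s → s) (the T□ axiom).
Suppose □(□s→s) is valid. Take Rxy and set V(s)={w : Ryw}. Then at y, □s holds; since □(□s→s) at x, □s→s at y, so s at y, i.e. Ryy.

□(□s → s)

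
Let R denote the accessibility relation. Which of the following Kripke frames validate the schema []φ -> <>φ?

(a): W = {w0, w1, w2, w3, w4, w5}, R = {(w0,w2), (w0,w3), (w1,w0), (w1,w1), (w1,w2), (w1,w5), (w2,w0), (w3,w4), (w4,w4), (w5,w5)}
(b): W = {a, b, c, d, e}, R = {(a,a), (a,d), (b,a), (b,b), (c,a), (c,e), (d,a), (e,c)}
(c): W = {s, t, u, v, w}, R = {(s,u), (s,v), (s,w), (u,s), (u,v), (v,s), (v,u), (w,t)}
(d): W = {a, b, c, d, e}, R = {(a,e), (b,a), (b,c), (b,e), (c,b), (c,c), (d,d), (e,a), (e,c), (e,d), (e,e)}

Frame correspondent (Sahlqvist): forall x exists y Rxy — i.e. seriality.
(a): satisfies the condition.
(b): satisfies the condition.
(c): fails — world t has no successor.
(d): satisfies the condition.
Valid on: (a), (b), (d).

(a), (b), (d)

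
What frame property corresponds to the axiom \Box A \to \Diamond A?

seriality: \forall x \exists y Rxy

Suppose □A→◇A is valid. At any x set V(A)=W. Then □A at x, so ◇A at x, so x has a successor.
Conversely, on a frame with seriality the schema holds at every world under every valuation.
Frame condition: \forall x \exists y Rxy.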